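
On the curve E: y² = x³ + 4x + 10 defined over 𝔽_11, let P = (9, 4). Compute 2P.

tangent at (9, 4): λ = (3·9² + 4)/(2·4) ≡ 5/8. 8⁻¹ ≡ 7 (mod 11), so λ ≡ 5·7 ≡ 2.
  x = λ² - 9 - 9 = 4 - 18 ≡ 8; y = λ·(9 - 8) - 4 ≡ 9. → (8, 9)

(8, 9)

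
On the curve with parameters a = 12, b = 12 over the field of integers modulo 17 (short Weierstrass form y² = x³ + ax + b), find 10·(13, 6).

(1, 5)

Write Q = (13, 6).
Double-and-add on 10 = (1010)₂. Start with Q = (13, 6) for the leading 1-bit.
double: tangent at (13, 6): λ = (3·13² + 12)/(2·6) ≡ 9/12. 12⁻¹ ≡ 10 (mod 17) since 12·10 = 120 ≡ 1, so λ ≡ 9·10 ≡ 5.
  x = λ² - 13 - 13 = 25 - 26 ≡ 16; y = λ·(13 - 16) - 6 ≡ 13. → (16, 13)
double: tangent at (16, 13): λ = (3·16² + 12)/(2·13) ≡ 15/9. 9⁻¹ ≡ 2 (mod 17), so λ ≡ 15·2 ≡ 13.
  x = λ² - 16 - 16 = 169 - 32 ≡ 1; y = λ·(16 - 1) - 13 ≡ 12. → (1, 12)
add Q: (1, 12) + (13, 6). λ = (6 - 12)/(13 - 1) ≡ 11/12 mod 17. 12⁻¹ ≡ 10 (mod 17) since 12·10 = 120 ≡ 1, so λ ≡ 8.
  x = λ² - 1 - 13 = 64 - 14 ≡ 16; y = λ·(1 - 16) - 12 ≡ 4. → (16, 4)
double: tangent at (16, 4): λ = (3·16² + 12)/(2·4) ≡ 15/8. 8⁻¹ ≡ 15 (mod 17), so λ ≡ 15·15 ≡ 4.
  x = λ² - 16 - 16 = 16 - 32 ≡ 1; y = λ·(16 - 1) - 4 ≡ 5. → (1, 5)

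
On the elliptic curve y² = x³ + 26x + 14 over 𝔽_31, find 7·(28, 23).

Write Q = (28, 23).
Repeated addition: build up to 7Q.
2Q: tangent at (28, 23): λ = (3·28² + 26)/(2·23) ≡ 22/15. 15⁻¹ ≡ 29 (mod 31), so λ ≡ 22·29 ≡ 18.
  x = λ² - 28 - 28 = 324 - 56 ≡ 20; y = λ·(28 - 20) - 23 ≡ 28. → (20, 28)
3Q: (20, 28) + (28, 23). λ = (23 - 28)/(28 - 20) ≡ 26/8 mod 31. 8⁻¹ ≡ 4 (mod 31), so λ ≡ 11.
  x = λ² - 20 - 28 = 121 - 48 ≡ 11; y = λ·(20 - 11) - 28 ≡ 9. → (11, 9)
4Q: (11, 9) + (28, 23). λ = (23 - 9)/(28 - 11) ≡ 14/17 mod 31. 17⁻¹ ≡ 11 (mod 31), so λ ≡ 30.
  x = λ² - 11 - 28 = 900 - 39 ≡ 24; y = λ·(11 - 24) - 9 ≡ 4. → (24, 4)
5Q: (24, 4) + (28, 23). λ = (23 - 4)/(28 - 24) ≡ 19/4 mod 31. 4⁻¹ ≡ 8 (mod 31), so λ ≡ 28.
  x = λ² - 24 - 28 = 784 - 52 ≡ 19; y = λ·(24 - 19) - 4 ≡ 12. → (19, 12)
6Q: (19, 12) + (28, 23). λ = (23 - 12)/(28 - 19) ≡ 11/9 mod 31. 9⁻¹ ≡ 7 (mod 31), so λ ≡ 15.
  x = λ² - 19 - 28 = 225 - 47 ≡ 23; y = λ·(19 - 23) - 12 ≡ 21. → (23, 21)
7Q: (23, 21) + (28, 23). λ = (23 - 21)/(28 - 23) ≡ 2/5 mod 31. 5⁻¹ ≡ 25 (mod 31) since 5·25 = 125 ≡ 1, so λ ≡ 19.
  x = λ² - 23 - 28 = 361 - 51 ≡ 0; y = λ·(23 - 0) - 21 ≡ 13. → (0, 13)

(0, 13)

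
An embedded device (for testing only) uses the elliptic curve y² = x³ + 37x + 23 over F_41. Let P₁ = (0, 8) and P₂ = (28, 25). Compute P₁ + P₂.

(38, 7)

(0, 8) + (28, 25). λ = (25 - 8)/(28 - 0) ≡ 17/28 mod 41. 28⁻¹ ≡ 22 (mod 41), so λ ≡ 5.
  x = λ² - 0 - 28 = 25 - 28 ≡ 38; y = λ·(0 - 38) - 8 ≡ 7. → (38, 7)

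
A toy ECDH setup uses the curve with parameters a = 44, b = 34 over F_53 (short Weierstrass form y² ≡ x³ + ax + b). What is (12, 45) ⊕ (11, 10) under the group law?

(36, 16)

(12, 45) + (11, 10). λ = (10 - 45)/(11 - 12) ≡ 18/52 mod 53. 52⁻¹ ≡ 52 (mod 53) since 52·52 = 2704 ≡ 1, so λ ≡ 35.
  x = λ² - 12 - 11 = 1225 - 23 ≡ 36; y = λ·(12 - 36) - 45 ≡ 16. → (36, 16)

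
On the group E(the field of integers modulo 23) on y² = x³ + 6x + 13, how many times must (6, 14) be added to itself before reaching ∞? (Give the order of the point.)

5

2P: tangent at (6, 14): λ = (3·6² + 6)/(2·14) ≡ 22/5. 5⁻¹ ≡ 14 (mod 23), so λ ≡ 22·14 ≡ 9.
  x = λ² - 6 - 6 = 81 - 12 ≡ 0; y = λ·(6 - 0) - 14 ≡ 17. → (0, 17)
3P: (0, 17) + (6, 14). λ = (14 - 17)/(6 - 0) ≡ 20/6 mod 23. 6⁻¹ ≡ 4 (mod 23) since 6·4 = 24 ≡ 1, so λ ≡ 11.
  x = λ² - 0 - 6 = 121 - 6 ≡ 0; y = λ·(0 - 0) - 17 ≡ 6. → (0, 6)
4P: (0, 6) + (6, 14). λ = (14 - 6)/(6 - 0) ≡ 8/6 mod 23. 6⁻¹ ≡ 4 (mod 23), so λ ≡ 9.
  x = λ² - 0 - 6 = 81 - 6 ≡ 6; y = λ·(0 - 6) - 6 ≡ 9. → (6, 9)
5P: (6, 9) + (6, 14): same x and y₁ ≡ -y₂, so the sum is ∞.
5P = ∞, so the order is 5.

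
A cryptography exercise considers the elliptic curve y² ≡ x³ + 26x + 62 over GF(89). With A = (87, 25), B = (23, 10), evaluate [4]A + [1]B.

First 4A:
Repeated addition: build up to 4A.
2A: tangent at (87, 25): λ = (3·87² + 26)/(2·25) ≡ 38/50. 50⁻¹ ≡ 73 (mod 89), so λ ≡ 38·73 ≡ 15.
  x = λ² - 87 - 87 = 225 - 174 ≡ 51; y = λ·(87 - 51) - 25 ≡ 70. → (51, 70)
3A: (51, 70) + (87, 25). λ = (25 - 70)/(87 - 51) ≡ 44/36 mod 89. 36⁻¹ ≡ 47 (mod 89), so λ ≡ 21.
  x = λ² - 51 - 87 = 441 - 138 ≡ 36; y = λ·(51 - 36) - 70 ≡ 67. → (36, 67)
4A: (36, 67) + (87, 25). λ = (25 - 67)/(87 - 36) ≡ 47/51 mod 89. 51⁻¹ ≡ 7 (mod 89), so λ ≡ 62.
  x = λ² - 36 - 87 = 3844 - 123 ≡ 72; y = λ·(36 - 72) - 67 ≡ 15. → (72, 15)
4A = (72, 15).
Finally 4A + B:
(72, 15) + (23, 10). λ = (10 - 15)/(23 - 72) ≡ 84/40 mod 89. 40⁻¹ ≡ 69 (mod 89), so λ ≡ 11.
  x = λ² - 72 - 23 = 121 - 95 ≡ 26; y = λ·(72 - 26) - 15 ≡ 46. → (26, 46)

(26, 46)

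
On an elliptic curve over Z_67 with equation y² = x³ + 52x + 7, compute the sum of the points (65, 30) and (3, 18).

(53, 35)

(65, 30) + (3, 18). λ = (18 - 30)/(3 - 65) ≡ 55/5 mod 67. 5⁻¹ ≡ 27 (mod 67), so λ ≡ 11.
  x = λ² - 65 - 3 = 121 - 68 ≡ 53; y = λ·(65 - 53) - 30 ≡ 35. → (53, 35)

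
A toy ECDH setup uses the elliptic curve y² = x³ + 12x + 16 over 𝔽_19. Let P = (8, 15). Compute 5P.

(5, 12)

Double-and-add on 5 = (101)₂. Start with P = (8, 15) for the leading 1-bit.
double: tangent at (8, 15): λ = (3·8² + 12)/(2·15) ≡ 14/11. 11⁻¹ ≡ 7 (mod 19) since 11·7 = 77 ≡ 1, so λ ≡ 14·7 ≡ 3.
  x = λ² - 8 - 8 = 9 - 16 ≡ 12; y = λ·(8 - 12) - 15 ≡ 11. → (12, 11)
double: tangent at (12, 11): λ = (3·12² + 12)/(2·11) ≡ 7/3. 3⁻¹ ≡ 13 (mod 19), so λ ≡ 7·13 ≡ 15.
  x = λ² - 12 - 12 = 225 - 24 ≡ 11; y = λ·(12 - 11) - 11 ≡ 4. → (11, 4)
add P: (11, 4) + (8, 15). λ = (15 - 4)/(8 - 11) ≡ 11/16 mod 19. 16⁻¹ ≡ 6 (mod 19), so λ ≡ 9.
  x = λ² - 11 - 8 = 81 - 19 ≡ 5; y = λ·(11 - 5) - 4 ≡ 12. → (5, 12)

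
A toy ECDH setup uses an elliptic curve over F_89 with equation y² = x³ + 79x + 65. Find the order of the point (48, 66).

8

2P: tangent at (48, 66): λ = (3·48² + 79)/(2·66) ≡ 49/43. 43⁻¹ ≡ 29 (mod 89) since 43·29 = 1247 ≡ 1, so λ ≡ 49·29 ≡ 86.
  x = λ² - 48 - 48 = 7396 - 96 ≡ 2; y = λ·(48 - 2) - 66 ≡ 63. → (2, 63)
3P: (2, 63) + (48, 66). λ = (66 - 63)/(48 - 2) ≡ 3/46 mod 89. 46⁻¹ ≡ 60 (mod 89) since 46·60 = 2760 ≡ 1, so λ ≡ 2.
  x = λ² - 2 - 48 = 4 - 50 ≡ 43; y = λ·(2 - 43) - 63 ≡ 33. → (43, 33)
4P: (43, 33) + (48, 66). λ = (66 - 33)/(48 - 43) ≡ 33/5 mod 89. 5⁻¹ ≡ 18 (mod 89), so λ ≡ 60.
  x = λ² - 43 - 48 = 3600 - 91 ≡ 38; y = λ·(43 - 38) - 33 ≡ 0. → (38, 0)
5P: (38, 0) + (48, 66). λ = (66 - 0)/(48 - 38) ≡ 66/10 mod 89. 10⁻¹ ≡ 9 (mod 89) since 10·9 = 90 ≡ 1, so λ ≡ 60.
  x = λ² - 38 - 48 = 3600 - 86 ≡ 43; y = λ·(38 - 43) - 0 ≡ 56. → (43, 56)
6P: (43, 56) + (48, 66). λ = (66 - 56)/(48 - 43) ≡ 10/5 mod 89. 5⁻¹ ≡ 18 (mod 89) since 5·18 = 90 ≡ 1, so λ ≡ 2.
  x = λ² - 43 - 48 = 4 - 91 ≡ 2; y = λ·(43 - 2) - 56 ≡ 26. → (2, 26)
7P: (2, 26) + (48, 66). λ = (66 - 26)/(48 - 2) ≡ 40/46 mod 89. 46⁻¹ ≡ 60 (mod 89), so λ ≡ 86.
  x = λ² - 2 - 48 = 7396 - 50 ≡ 48; y = λ·(2 - 48) - 26 ≡ 23. → (48, 23)
8P: (48, 23) + (48, 66): same x and y₁ ≡ -y₂, so the sum is 𝒪.
8P = 𝒪, so the order is 8.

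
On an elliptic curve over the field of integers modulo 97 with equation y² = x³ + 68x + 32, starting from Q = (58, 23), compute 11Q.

Repeated addition: build up to 11Q.
2Q: tangent at (58, 23): λ = (3·58² + 68)/(2·23) ≡ 72/46. 46⁻¹ ≡ 19 (mod 97), so λ ≡ 72·19 ≡ 10.
  x = λ² - 58 - 58 = 100 - 116 ≡ 81; y = λ·(58 - 81) - 23 ≡ 38. → (81, 38)
3Q: (81, 38) + (58, 23). λ = (23 - 38)/(58 - 81) ≡ 82/74 mod 97. 74⁻¹ ≡ 59 (mod 97) since 74·59 = 4366 ≡ 1, so λ ≡ 85.
  x = λ² - 81 - 58 = 7225 - 139 ≡ 5; y = λ·(81 - 5) - 38 ≡ 20. → (5, 20)
4Q: (5, 20) + (58, 23). λ = (23 - 20)/(58 - 5) ≡ 3/53 mod 97. 53⁻¹ ≡ 11 (mod 97) since 53·11 = 583 ≡ 1, so λ ≡ 33.
  x = λ² - 5 - 58 = 1089 - 63 ≡ 56; y = λ·(5 - 56) - 20 ≡ 43. → (56, 43)
5Q: (56, 43) + (58, 23). λ = (23 - 43)/(58 - 56) ≡ 77/2 mod 97. 2⁻¹ ≡ 49 (mod 97) since 2·49 = 98 ≡ 1, so λ ≡ 87.
  x = λ² - 56 - 58 = 7569 - 114 ≡ 83; y = λ·(56 - 83) - 43 ≡ 33. → (83, 33)
6Q: (83, 33) + (58, 23). λ = (23 - 33)/(58 - 83) ≡ 87/72 mod 97. 72⁻¹ ≡ 31 (mod 97), so λ ≡ 78.
  x = λ² - 83 - 58 = 6084 - 141 ≡ 26; y = λ·(83 - 26) - 33 ≡ 48. → (26, 48)
7Q: (26, 48) + (58, 23). λ = (23 - 48)/(58 - 26) ≡ 72/32 mod 97. 32⁻¹ ≡ 94 (mod 97), so λ ≡ 75.
  x = λ² - 26 - 58 = 5625 - 84 ≡ 12; y = λ·(26 - 12) - 48 ≡ 32. → (12, 32)
8Q: (12, 32) + (58, 23). λ = (23 - 32)/(58 - 12) ≡ 88/46 mod 97. 46⁻¹ ≡ 19 (mod 97) since 46·19 = 874 ≡ 1, so λ ≡ 23.
  x = λ² - 12 - 58 = 529 - 70 ≡ 71; y = λ·(12 - 71) - 32 ≡ 66. → (71, 66)
9Q: (71, 66) + (58, 23). λ = (23 - 66)/(58 - 71) ≡ 54/84 mod 97. 84⁻¹ ≡ 82 (mod 97) since 84·82 = 6888 ≡ 1, so λ ≡ 63.
  x = λ² - 71 - 58 = 3969 - 129 ≡ 57; y = λ·(71 - 57) - 66 ≡ 40. → (57, 40)
10Q: (57, 40) + (58, 23). λ = (23 - 40)/(58 - 57) ≡ 80/1 mod 97. 1⁻¹ ≡ 1 (mod 97) since 1·1 = 1 ≡ 1, so λ ≡ 80.
  x = λ² - 57 - 58 = 6400 - 115 ≡ 77; y = λ·(57 - 77) - 40 ≡ 9. → (77, 9)
11Q: (77, 9) + (58, 23). λ = (23 - 9)/(58 - 77) ≡ 14/78 mod 97. 78⁻¹ ≡ 51 (mod 97), so λ ≡ 35.
  x = λ² - 77 - 58 = 1225 - 135 ≡ 23; y = λ·(77 - 23) - 9 ≡ 38. → (23, 38)

(23, 38)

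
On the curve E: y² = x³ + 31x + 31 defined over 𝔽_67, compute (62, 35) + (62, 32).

The two points share x = 62 and their y-coordinates satisfy 35 + 32 ≡ 0 (mod 67), so they are inverses. Their sum is O.

O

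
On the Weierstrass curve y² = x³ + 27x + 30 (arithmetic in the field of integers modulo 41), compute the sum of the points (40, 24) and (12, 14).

(40, 24) + (12, 14). λ = (14 - 24)/(12 - 40) ≡ 31/13 mod 41. 13⁻¹ ≡ 19 (mod 41), so λ ≡ 15.
  x = λ² - 40 - 12 = 225 - 52 ≡ 9; y = λ·(40 - 9) - 24 ≡ 31. → (9, 31)

(9, 31)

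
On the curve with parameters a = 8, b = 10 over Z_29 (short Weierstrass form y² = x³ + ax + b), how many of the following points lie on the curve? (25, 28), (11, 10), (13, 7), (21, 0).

(25, 28): 28² ≡ 1, rhs ≡ 1 → on.
(11, 10): 10² ≡ 13, rhs ≡ 8 → off.
(13, 7): 7² ≡ 20, rhs ≡ 20 → on.
(21, 0): 0² ≡ 0, rhs ≡ 14 → off.

2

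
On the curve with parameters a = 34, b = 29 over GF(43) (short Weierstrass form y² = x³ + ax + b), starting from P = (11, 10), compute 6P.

(28, 10)

Double-and-add on 6 = (110)₂. Start with P = (11, 10) for the leading 1-bit.
double: tangent at (11, 10): λ = (3·11² + 34)/(2·10) ≡ 10/20. 20⁻¹ ≡ 28 (mod 43) since 20·28 = 560 ≡ 1, so λ ≡ 10·28 ≡ 22.
  x = λ² - 11 - 11 = 484 - 22 ≡ 32; y = λ·(11 - 32) - 10 ≡ 1. → (32, 1)
add P: (32, 1) + (11, 10). λ = (10 - 1)/(11 - 32) ≡ 9/22 mod 43. 22⁻¹ ≡ 2 (mod 43), so λ ≡ 18.
  x = λ² - 32 - 11 = 324 - 43 ≡ 23; y = λ·(32 - 23) - 1 ≡ 32. → (23, 32)
double: tangent at (23, 32): λ = (3·23² + 34)/(2·32) ≡ 30/21. 21⁻¹ ≡ 41 (mod 43), so λ ≡ 30·41 ≡ 26.
  x = λ² - 23 - 23 = 676 - 46 ≡ 28; y = λ·(23 - 28) - 32 ≡ 10. → (28, 10)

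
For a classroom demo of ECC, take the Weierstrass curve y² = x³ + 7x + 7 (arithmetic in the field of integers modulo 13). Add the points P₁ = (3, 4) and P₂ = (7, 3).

(12, 8)

(3, 4) + (7, 3). λ = (3 - 4)/(7 - 3) ≡ 12/4 mod 13. 4⁻¹ ≡ 10 (mod 13) since 4·10 = 40 ≡ 1, so λ ≡ 3.
  x = λ² - 3 - 7 = 9 - 10 ≡ 12; y = λ·(3 - 12) - 4 ≡ 8. → (12, 8)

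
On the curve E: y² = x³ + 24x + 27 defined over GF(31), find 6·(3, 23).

(29, 23)

Write Q = (3, 23).
Repeated addition: build up to 6Q.
2Q: tangent at (3, 23): λ = (3·3² + 24)/(2·23) ≡ 20/15. 15⁻¹ ≡ 29 (mod 31), so λ ≡ 20·29 ≡ 22.
  x = λ² - 3 - 3 = 484 - 6 ≡ 13; y = λ·(3 - 13) - 23 ≡ 5. → (13, 5)
3Q: (13, 5) + (3, 23). λ = (23 - 5)/(3 - 13) ≡ 18/21 mod 31. 21⁻¹ ≡ 3 (mod 31), so λ ≡ 23.
  x = λ² - 13 - 3 = 529 - 16 ≡ 17; y = λ·(13 - 17) - 5 ≡ 27. → (17, 27)
4Q: (17, 27) + (3, 23). λ = (23 - 27)/(3 - 17) ≡ 27/17 mod 31. 17⁻¹ ≡ 11 (mod 31), so λ ≡ 18.
  x = λ² - 17 - 3 = 324 - 20 ≡ 25; y = λ·(17 - 25) - 27 ≡ 15. → (25, 15)
5Q: (25, 15) + (3, 23). λ = (23 - 15)/(3 - 25) ≡ 8/9 mod 31. 9⁻¹ ≡ 7 (mod 31), so λ ≡ 25.
  x = λ² - 25 - 3 = 625 - 28 ≡ 8; y = λ·(25 - 8) - 15 ≡ 7. → (8, 7)
6Q: (8, 7) + (3, 23). λ = (23 - 7)/(3 - 8) ≡ 16/26 mod 31. 26⁻¹ ≡ 6 (mod 31) since 26·6 = 156 ≡ 1, so λ ≡ 3.
  x = λ² - 8 - 3 = 9 - 11 ≡ 29; y = λ·(8 - 29) - 7 ≡ 23. → (29, 23)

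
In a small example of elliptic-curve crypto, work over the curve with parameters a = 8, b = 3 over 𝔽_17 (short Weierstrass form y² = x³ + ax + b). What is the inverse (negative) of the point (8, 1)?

-(8, 1) = (8, -1 mod 17) = (8, 16).

(8, 16)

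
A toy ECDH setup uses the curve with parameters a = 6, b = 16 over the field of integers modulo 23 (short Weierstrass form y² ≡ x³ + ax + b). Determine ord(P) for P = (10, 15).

8

2P: tangent at (10, 15): λ = (3·10² + 6)/(2·15) ≡ 7/7. 7⁻¹ ≡ 10 (mod 23) since 7·10 = 70 ≡ 1, so λ ≡ 7·10 ≡ 1.
  x = λ² - 10 - 10 = 1 - 20 ≡ 4; y = λ·(10 - 4) - 15 ≡ 14. → (4, 14)
3P: (4, 14) + (10, 15). λ = (15 - 14)/(10 - 4) ≡ 1/6 mod 23. 6⁻¹ ≡ 4 (mod 23), so λ ≡ 4.
  x = λ² - 4 - 10 = 16 - 14 ≡ 2; y = λ·(4 - 2) - 14 ≡ 17. → (2, 17)
4P: (2, 17) + (10, 15). λ = (15 - 17)/(10 - 2) ≡ 21/8 mod 23. 8⁻¹ ≡ 3 (mod 23), so λ ≡ 17.
  x = λ² - 2 - 10 = 289 - 12 ≡ 1; y = λ·(2 - 1) - 17 ≡ 0. → (1, 0)
5P: (1, 0) + (10, 15). λ = (15 - 0)/(10 - 1) ≡ 15/9 mod 23. 9⁻¹ ≡ 18 (mod 23), so λ ≡ 17.
  x = λ² - 1 - 10 = 289 - 11 ≡ 2; y = λ·(1 - 2) - 0 ≡ 6. → (2, 6)
6P: (2, 6) + (10, 15). λ = (15 - 6)/(10 - 2) ≡ 9/8 mod 23. 8⁻¹ ≡ 3 (mod 23), so λ ≡ 4.
  x = λ² - 2 - 10 = 16 - 12 ≡ 4; y = λ·(2 - 4) - 6 ≡ 9. → (4, 9)
7P: (4, 9) + (10, 15). λ = (15 - 9)/(10 - 4) ≡ 6/6 mod 23. 6⁻¹ ≡ 4 (mod 23), so λ ≡ 1.
  x = λ² - 4 - 10 = 1 - 14 ≡ 10; y = λ·(4 - 10) - 9 ≡ 8. → (10, 8)
8P: (10, 8) + (10, 15): same x and y₁ ≡ -y₂, so the sum is O.
8P = O, so the order is 8.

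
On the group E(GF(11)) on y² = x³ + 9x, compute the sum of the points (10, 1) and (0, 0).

(10, 1) + (0, 0). λ = (0 - 1)/(0 - 10) ≡ 10/1 mod 11. 1⁻¹ ≡ 1 (mod 11), so λ ≡ 10.
  x = λ² - 10 - 0 = 100 - 10 ≡ 2; y = λ·(10 - 2) - 1 ≡ 2. → (2, 2)

(2, 2)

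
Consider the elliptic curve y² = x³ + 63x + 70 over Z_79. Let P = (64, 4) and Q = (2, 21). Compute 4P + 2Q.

(64, 75)

First 4P:
Double-and-add on 4 = (100)₂. Start with P = (64, 4) for the leading 1-bit.
double: tangent at (64, 4): λ = (3·64² + 63)/(2·4) ≡ 27/8. 8⁻¹ ≡ 10 (mod 79), so λ ≡ 27·10 ≡ 33.
  x = λ² - 64 - 64 = 1089 - 128 ≡ 13; y = λ·(64 - 13) - 4 ≡ 20. → (13, 20)
double: tangent at (13, 20): λ = (3·13² + 63)/(2·20) ≡ 17/40. 40⁻¹ ≡ 2 (mod 79), so λ ≡ 17·2 ≡ 34.
  x = λ² - 13 - 13 = 1156 - 26 ≡ 24; y = λ·(13 - 24) - 20 ≡ 1. → (24, 1)
4P = (24, 1).
Next 2Q:
Repeated addition: build up to 2Q.
2Q: tangent at (2, 21): λ = (3·2² + 63)/(2·21) ≡ 75/42. 42⁻¹ ≡ 32 (mod 79), so λ ≡ 75·32 ≡ 30.
  x = λ² - 2 - 2 = 900 - 4 ≡ 27; y = λ·(2 - 27) - 21 ≡ 19. → (27, 19)
2Q = (27, 19).
Finally 4P + 2Q:
(24, 1) + (27, 19). λ = (19 - 1)/(27 - 24) ≡ 18/3 mod 79. 3⁻¹ ≡ 53 (mod 79), so λ ≡ 6.
  x = λ² - 24 - 27 = 36 - 51 ≡ 64; y = λ·(24 - 64) - 1 ≡ 75. → (64, 75)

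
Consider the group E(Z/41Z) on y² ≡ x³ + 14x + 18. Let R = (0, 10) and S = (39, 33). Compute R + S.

(1, 22)

(0, 10) + (39, 33). λ = (33 - 10)/(39 - 0) ≡ 23/39 mod 41. 39⁻¹ ≡ 20 (mod 41), so λ ≡ 9.
  x = λ² - 0 - 39 = 81 - 39 ≡ 1; y = λ·(0 - 1) - 10 ≡ 22. → (1, 22)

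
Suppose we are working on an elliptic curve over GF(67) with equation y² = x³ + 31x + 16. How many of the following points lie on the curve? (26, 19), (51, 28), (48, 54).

(26, 19): 19² ≡ 26, rhs ≡ 40 → off.
(51, 28): 28² ≡ 47, rhs ≡ 47 → on.
(48, 54): 54² ≡ 35, rhs ≡ 5 → off.

1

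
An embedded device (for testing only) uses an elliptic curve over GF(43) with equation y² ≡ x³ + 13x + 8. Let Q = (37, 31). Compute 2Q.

tangent at (37, 31): λ = (3·37² + 13)/(2·31) ≡ 35/19. 19⁻¹ ≡ 34 (mod 43) since 19·34 = 646 ≡ 1, so λ ≡ 35·34 ≡ 29.
  x = λ² - 37 - 37 = 841 - 74 ≡ 36; y = λ·(37 - 36) - 31 ≡ 41. → (36, 41)

(36, 41)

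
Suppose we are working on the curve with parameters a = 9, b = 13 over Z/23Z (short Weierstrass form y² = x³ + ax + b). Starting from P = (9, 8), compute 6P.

Repeated addition: build up to 6P.
2P: tangent at (9, 8): λ = (3·9² + 9)/(2·8) ≡ 22/16. 16⁻¹ ≡ 13 (mod 23), so λ ≡ 22·13 ≡ 10.
  x = λ² - 9 - 9 = 100 - 18 ≡ 13; y = λ·(9 - 13) - 8 ≡ 21. → (13, 21)
3P: (13, 21) + (9, 8). λ = (8 - 21)/(9 - 13) ≡ 10/19 mod 23. 19⁻¹ ≡ 17 (mod 23) since 19·17 = 323 ≡ 1, so λ ≡ 9.
  x = λ² - 13 - 9 = 81 - 22 ≡ 13; y = λ·(13 - 13) - 21 ≡ 2. → (13, 2)
4P: (13, 2) + (9, 8). λ = (8 - 2)/(9 - 13) ≡ 6/19 mod 23. 19⁻¹ ≡ 17 (mod 23), so λ ≡ 10.
  x = λ² - 13 - 9 = 100 - 22 ≡ 9; y = λ·(13 - 9) - 2 ≡ 15. → (9, 15)
5P: (9, 15) + (9, 8): same x and y₁ ≡ -y₂, so the sum is O.
6P: O + (9, 8) = (9, 8) (identity).

(9, 8)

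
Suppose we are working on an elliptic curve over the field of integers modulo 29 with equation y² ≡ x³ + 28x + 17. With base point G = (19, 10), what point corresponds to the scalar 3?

Repeated addition: build up to 3G.
2G: tangent at (19, 10): λ = (3·19² + 28)/(2·10) ≡ 9/20. 20⁻¹ ≡ 16 (mod 29), so λ ≡ 9·16 ≡ 28.
  x = λ² - 19 - 19 = 784 - 38 ≡ 21; y = λ·(19 - 21) - 10 ≡ 21. → (21, 21)
3G: (21, 21) + (19, 10). λ = (10 - 21)/(19 - 21) ≡ 18/27 mod 29. 27⁻¹ ≡ 14 (mod 29) since 27·14 = 378 ≡ 1, so λ ≡ 20.
  x = λ² - 21 - 19 = 400 - 40 ≡ 12; y = λ·(21 - 12) - 21 ≡ 14. → (12, 14)

(12, 14)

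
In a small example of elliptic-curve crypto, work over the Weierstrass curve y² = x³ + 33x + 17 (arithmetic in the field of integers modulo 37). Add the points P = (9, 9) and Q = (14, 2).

(13, 4)

(9, 9) + (14, 2). λ = (2 - 9)/(14 - 9) ≡ 30/5 mod 37. 5⁻¹ ≡ 15 (mod 37), so λ ≡ 6.
  x = λ² - 9 - 14 = 36 - 23 ≡ 13; y = λ·(9 - 13) - 9 ≡ 4. → (13, 4)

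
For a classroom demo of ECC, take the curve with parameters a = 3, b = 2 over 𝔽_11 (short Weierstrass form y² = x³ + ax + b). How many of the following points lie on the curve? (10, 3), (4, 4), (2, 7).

2

(10, 3): 3² ≡ 9, rhs ≡ 9 → on.
(4, 4): 4² ≡ 5, rhs ≡ 1 → off.
(2, 7): 7² ≡ 5, rhs ≡ 5 → on.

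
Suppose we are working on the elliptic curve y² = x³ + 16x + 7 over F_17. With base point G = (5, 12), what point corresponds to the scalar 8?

Repeated addition: build up to 8G.
2G: tangent at (5, 12): λ = (3·5² + 16)/(2·12) ≡ 6/7. 7⁻¹ ≡ 5 (mod 17) since 7·5 = 35 ≡ 1, so λ ≡ 6·5 ≡ 13.
  x = λ² - 5 - 5 = 169 - 10 ≡ 6; y = λ·(5 - 6) - 12 ≡ 9. → (6, 9)
3G: (6, 9) + (5, 12). λ = (12 - 9)/(5 - 6) ≡ 3/16 mod 17. 16⁻¹ ≡ 16 (mod 17) since 16·16 = 256 ≡ 1, so λ ≡ 14.
  x = λ² - 6 - 5 = 196 - 11 ≡ 15; y = λ·(6 - 15) - 9 ≡ 1. → (15, 1)
4G: (15, 1) + (5, 12). λ = (12 - 1)/(5 - 15) ≡ 11/7 mod 17. 7⁻¹ ≡ 5 (mod 17) since 7·5 = 35 ≡ 1, so λ ≡ 4.
  x = λ² - 15 - 5 = 16 - 20 ≡ 13; y = λ·(15 - 13) - 1 ≡ 7. → (13, 7)
5G: (13, 7) + (5, 12). λ = (12 - 7)/(5 - 13) ≡ 5/9 mod 17. 9⁻¹ ≡ 2 (mod 17), so λ ≡ 10.
  x = λ² - 13 - 5 = 100 - 18 ≡ 14; y = λ·(13 - 14) - 7 ≡ 0. → (14, 0)
6G: (14, 0) + (5, 12). λ = (12 - 0)/(5 - 14) ≡ 12/8 mod 17. 8⁻¹ ≡ 15 (mod 17) since 8·15 = 120 ≡ 1, so λ ≡ 10.
  x = λ² - 14 - 5 = 100 - 19 ≡ 13; y = λ·(14 - 13) - 0 ≡ 10. → (13, 10)
7G: (13, 10) + (5, 12). λ = (12 - 10)/(5 - 13) ≡ 2/9 mod 17. 9⁻¹ ≡ 2 (mod 17), so λ ≡ 4.
  x = λ² - 13 - 5 = 16 - 18 ≡ 15; y = λ·(13 - 15) - 10 ≡ 16. → (15, 16)
8G: (15, 16) + (5, 12). λ = (12 - 16)/(5 - 15) ≡ 13/7 mod 17. 7⁻¹ ≡ 5 (mod 17), so λ ≡ 14.
  x = λ² - 15 - 5 = 196 - 20 ≡ 6; y = λ·(15 - 6) - 16 ≡ 8. → (6, 8)

(6, 8)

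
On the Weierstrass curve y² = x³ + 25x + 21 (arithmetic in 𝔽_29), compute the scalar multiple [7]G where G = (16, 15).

Repeated addition: build up to 7G.
2G: tangent at (16, 15): λ = (3·16² + 25)/(2·15) ≡ 10/1. 1⁻¹ ≡ 1 (mod 29) since 1·1 = 1 ≡ 1, so λ ≡ 10·1 ≡ 10.
  x = λ² - 16 - 16 = 100 - 32 ≡ 10; y = λ·(16 - 10) - 15 ≡ 16. → (10, 16)
3G: (10, 16) + (16, 15). λ = (15 - 16)/(16 - 10) ≡ 28/6 mod 29. 6⁻¹ ≡ 5 (mod 29) since 6·5 = 30 ≡ 1, so λ ≡ 24.
  x = λ² - 10 - 16 = 576 - 26 ≡ 28; y = λ·(10 - 28) - 16 ≡ 16. → (28, 16)
4G: (28, 16) + (16, 15). λ = (15 - 16)/(16 - 28) ≡ 28/17 mod 29. 17⁻¹ ≡ 12 (mod 29) since 17·12 = 204 ≡ 1, so λ ≡ 17.
  x = λ² - 28 - 16 = 289 - 44 ≡ 13; y = λ·(28 - 13) - 16 ≡ 7. → (13, 7)
5G: (13, 7) + (16, 15). λ = (15 - 7)/(16 - 13) ≡ 8/3 mod 29. 3⁻¹ ≡ 10 (mod 29), so λ ≡ 22.
  x = λ² - 13 - 16 = 484 - 29 ≡ 20; y = λ·(13 - 20) - 7 ≡ 13. → (20, 13)
6G: (20, 13) + (16, 15). λ = (15 - 13)/(16 - 20) ≡ 2/25 mod 29. 25⁻¹ ≡ 7 (mod 29) since 25·7 = 175 ≡ 1, so λ ≡ 14.
  x = λ² - 20 - 16 = 196 - 36 ≡ 15; y = λ·(20 - 15) - 13 ≡ 28. → (15, 28)
7G: (15, 28) + (16, 15). λ = (15 - 28)/(16 - 15) ≡ 16/1 mod 29. 1⁻¹ ≡ 1 (mod 29), so λ ≡ 16.
  x = λ² - 15 - 16 = 256 - 31 ≡ 22; y = λ·(15 - 22) - 28 ≡ 5. → (22, 5)

(22, 5)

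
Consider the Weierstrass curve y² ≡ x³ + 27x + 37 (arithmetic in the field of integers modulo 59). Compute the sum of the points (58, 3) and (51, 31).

(58, 3) + (51, 31). λ = (31 - 3)/(51 - 58) ≡ 28/52 mod 59. 52⁻¹ ≡ 42 (mod 59), so λ ≡ 55.
  x = λ² - 58 - 51 = 3025 - 109 ≡ 25; y = λ·(58 - 25) - 3 ≡ 42. → (25, 42)

(25, 42)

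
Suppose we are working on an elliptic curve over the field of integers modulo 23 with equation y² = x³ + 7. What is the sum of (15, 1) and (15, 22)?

The two points share x = 15 and their y-coordinates satisfy 1 + 22 ≡ 0 (mod 23), so they are inverses. Their sum is 𝒪.

O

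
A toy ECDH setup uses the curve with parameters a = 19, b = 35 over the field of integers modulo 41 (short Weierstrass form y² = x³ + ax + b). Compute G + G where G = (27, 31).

tangent at (27, 31): λ = (3·27² + 19)/(2·31) ≡ 33/21. 21⁻¹ ≡ 2 (mod 41), so λ ≡ 33·2 ≡ 25.
  x = λ² - 27 - 27 = 625 - 54 ≡ 38; y = λ·(27 - 38) - 31 ≡ 22. → (38, 22)

(38, 22)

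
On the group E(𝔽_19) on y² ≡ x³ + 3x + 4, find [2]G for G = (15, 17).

tangent at (15, 17): λ = (3·15² + 3)/(2·17) ≡ 13/15. 15⁻¹ ≡ 14 (mod 19) since 15·14 = 210 ≡ 1, so λ ≡ 13·14 ≡ 11.
  x = λ² - 15 - 15 = 121 - 30 ≡ 15; y = λ·(15 - 15) - 17 ≡ 2. → (15, 2)

(15, 2)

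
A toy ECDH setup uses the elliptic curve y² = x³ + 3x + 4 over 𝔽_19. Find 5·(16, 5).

Write P = (16, 5).
Repeated addition: build up to 5P.
2P: tangent at (16, 5): λ = (3·16² + 3)/(2·5) ≡ 11/10. 10⁻¹ ≡ 2 (mod 19) since 10·2 = 20 ≡ 1, so λ ≡ 11·2 ≡ 3.
  x = λ² - 16 - 16 = 9 - 32 ≡ 15; y = λ·(16 - 15) - 5 ≡ 17. → (15, 17)
3P: (15, 17) + (16, 5). λ = (5 - 17)/(16 - 15) ≡ 7/1 mod 19. 1⁻¹ ≡ 1 (mod 19), so λ ≡ 7.
  x = λ² - 15 - 16 = 49 - 31 ≡ 18; y = λ·(15 - 18) - 17 ≡ 0. → (18, 0)
4P: (18, 0) + (16, 5). λ = (5 - 0)/(16 - 18) ≡ 5/17 mod 19. 17⁻¹ ≡ 9 (mod 19), so λ ≡ 7.
  x = λ² - 18 - 16 = 49 - 34 ≡ 15; y = λ·(18 - 15) - 0 ≡ 2. → (15, 2)
5P: (15, 2) + (16, 5). λ = (5 - 2)/(16 - 15) ≡ 3/1 mod 19. 1⁻¹ ≡ 1 (mod 19), so λ ≡ 3.
  x = λ² - 15 - 16 = 9 - 31 ≡ 16; y = λ·(15 - 16) - 2 ≡ 14. → (16, 14)

(16, 14)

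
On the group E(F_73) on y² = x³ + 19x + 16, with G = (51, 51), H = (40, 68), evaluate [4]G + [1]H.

(64, 49)

First 4G:
Double-and-add on 4 = (100)₂. Start with G = (51, 51) for the leading 1-bit.
double: tangent at (51, 51): λ = (3·51² + 19)/(2·51) ≡ 11/29. 29⁻¹ ≡ 68 (mod 73) since 29·68 = 1972 ≡ 1, so λ ≡ 11·68 ≡ 18.
  x = λ² - 51 - 51 = 324 - 102 ≡ 3; y = λ·(51 - 3) - 51 ≡ 10. → (3, 10)
double: tangent at (3, 10): λ = (3·3² + 19)/(2·10) ≡ 46/20. 20⁻¹ ≡ 11 (mod 73), so λ ≡ 46·11 ≡ 68.
  x = λ² - 3 - 3 = 4624 - 6 ≡ 19; y = λ·(3 - 19) - 10 ≡ 70. → (19, 70)
4G = (19, 70).
Finally 4G + H:
(19, 70) + (40, 68). λ = (68 - 70)/(40 - 19) ≡ 71/21 mod 73. 21⁻¹ ≡ 7 (mod 73) since 21·7 = 147 ≡ 1, so λ ≡ 59.
  x = λ² - 19 - 40 = 3481 - 59 ≡ 64; y = λ·(19 - 64) - 70 ≡ 49. → (64, 49)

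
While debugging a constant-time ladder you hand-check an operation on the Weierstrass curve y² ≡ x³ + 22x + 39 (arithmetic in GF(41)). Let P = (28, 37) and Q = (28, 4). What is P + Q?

O

The two points share x = 28 and their y-coordinates satisfy 37 + 4 ≡ 0 (mod 41), so they are inverses. Their sum is O.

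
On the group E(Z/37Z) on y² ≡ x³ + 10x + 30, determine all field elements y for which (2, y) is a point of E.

13, 24

x³ + 10x + 30 = 58 ≡ 21 (mod 37).
Square roots of 21 mod 37: 13 and 24 (since 13² = 169 ≡ 21).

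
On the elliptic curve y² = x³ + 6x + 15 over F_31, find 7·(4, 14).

(6, 22)

Write Q = (4, 14).
Double-and-add on 7 = (111)₂. Start with Q = (4, 14) for the leading 1-bit.
double: tangent at (4, 14): λ = (3·4² + 6)/(2·14) ≡ 23/28. 28⁻¹ ≡ 10 (mod 31) since 28·10 = 280 ≡ 1, so λ ≡ 23·10 ≡ 13.
  x = λ² - 4 - 4 = 169 - 8 ≡ 6; y = λ·(4 - 6) - 14 ≡ 22. → (6, 22)
add Q: (6, 22) + (4, 14). λ = (14 - 22)/(4 - 6) ≡ 23/29 mod 31. 29⁻¹ ≡ 15 (mod 31), so λ ≡ 4.
  x = λ² - 6 - 4 = 16 - 10 ≡ 6; y = λ·(6 - 6) - 22 ≡ 9. → (6, 9)
double: tangent at (6, 9): λ = (3·6² + 6)/(2·9) ≡ 21/18. 18⁻¹ ≡ 19 (mod 31), so λ ≡ 21·19 ≡ 27.
  x = λ² - 6 - 6 = 729 - 12 ≡ 4; y = λ·(6 - 4) - 9 ≡ 14. → (4, 14)
add Q: tangent at (4, 14): λ = (3·4² + 6)/(2·14) ≡ 23/28. 28⁻¹ ≡ 10 (mod 31), so λ ≡ 23·10 ≡ 13.
  x = λ² - 4 - 4 = 169 - 8 ≡ 6; y = λ·(4 - 6) - 14 ≡ 22. → (6, 22)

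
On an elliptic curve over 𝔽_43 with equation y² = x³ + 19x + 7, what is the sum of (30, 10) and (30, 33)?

O

The two points share x = 30 and their y-coordinates satisfy 10 + 33 ≡ 0 (mod 43), so they are inverses. Their sum is O.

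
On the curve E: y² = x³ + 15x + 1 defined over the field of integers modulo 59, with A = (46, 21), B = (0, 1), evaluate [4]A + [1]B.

First 4A:
Repeated addition: build up to 4A.
2A: tangent at (46, 21): λ = (3·46² + 15)/(2·21) ≡ 50/42. 42⁻¹ ≡ 52 (mod 59), so λ ≡ 50·52 ≡ 4.
  x = λ² - 46 - 46 = 16 - 92 ≡ 42; y = λ·(46 - 42) - 21 ≡ 54. → (42, 54)
3A: (42, 54) + (46, 21). λ = (21 - 54)/(46 - 42) ≡ 26/4 mod 59. 4⁻¹ ≡ 15 (mod 59), so λ ≡ 36.
  x = λ² - 42 - 46 = 1296 - 88 ≡ 28; y = λ·(42 - 28) - 54 ≡ 37. → (28, 37)
4A: (28, 37) + (46, 21). λ = (21 - 37)/(46 - 28) ≡ 43/18 mod 59. 18⁻¹ ≡ 23 (mod 59) since 18·23 = 414 ≡ 1, so λ ≡ 45.
  x = λ² - 28 - 46 = 2025 - 74 ≡ 4; y = λ·(28 - 4) - 37 ≡ 40. → (4, 40)
4A = (4, 40).
Finally 4A + B:
(4, 40) + (0, 1). λ = (1 - 40)/(0 - 4) ≡ 20/55 mod 59. 55⁻¹ ≡ 44 (mod 59) since 55·44 = 2420 ≡ 1, so λ ≡ 54.
  x = λ² - 4 - 0 = 2916 - 4 ≡ 21; y = λ·(4 - 21) - 40 ≡ 45. → (21, 45)

(21, 45)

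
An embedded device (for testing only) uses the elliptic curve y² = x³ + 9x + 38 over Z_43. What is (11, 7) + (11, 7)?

(25, 8)

tangent at (11, 7): λ = (3·11² + 9)/(2·7) ≡ 28/14. 14⁻¹ ≡ 40 (mod 43), so λ ≡ 28·40 ≡ 2.
  x = λ² - 11 - 11 = 4 - 22 ≡ 25; y = λ·(11 - 25) - 7 ≡ 8. → (25, 8)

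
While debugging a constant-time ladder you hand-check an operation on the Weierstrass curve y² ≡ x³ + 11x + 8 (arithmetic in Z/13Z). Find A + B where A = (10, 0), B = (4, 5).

(8, 7)

(10, 0) + (4, 5). λ = (5 - 0)/(4 - 10) ≡ 5/7 mod 13. 7⁻¹ ≡ 2 (mod 13) since 7·2 = 14 ≡ 1, so λ ≡ 10.
  x = λ² - 10 - 4 = 100 - 14 ≡ 8; y = λ·(10 - 8) - 0 ≡ 7. → (8, 7)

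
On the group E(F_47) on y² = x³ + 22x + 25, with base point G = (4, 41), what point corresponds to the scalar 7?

(46, 40)

Double-and-add on 7 = (111)₂. Start with G = (4, 41) for the leading 1-bit.
double: tangent at (4, 41): λ = (3·4² + 22)/(2·41) ≡ 23/35. 35⁻¹ ≡ 43 (mod 47), so λ ≡ 23·43 ≡ 2.
  x = λ² - 4 - 4 = 4 - 8 ≡ 43; y = λ·(4 - 43) - 41 ≡ 22. → (43, 22)
add G: (43, 22) + (4, 41). λ = (41 - 22)/(4 - 43) ≡ 19/8 mod 47. 8⁻¹ ≡ 6 (mod 47), so λ ≡ 20.
  x = λ² - 43 - 4 = 400 - 47 ≡ 24; y = λ·(43 - 24) - 22 ≡ 29. → (24, 29)
double: tangent at (24, 29): λ = (3·24² + 22)/(2·29) ≡ 11/11. 11⁻¹ ≡ 30 (mod 47), so λ ≡ 11·30 ≡ 1.
  x = λ² - 24 - 24 = 1 - 48 ≡ 0; y = λ·(24 - 0) - 29 ≡ 42. → (0, 42)
add G: (0, 42) + (4, 41). λ = (41 - 42)/(4 - 0) ≡ 46/4 mod 47. 4⁻¹ ≡ 12 (mod 47) since 4·12 = 48 ≡ 1, so λ ≡ 35.
  x = λ² - 0 - 4 = 1225 - 4 ≡ 46; y = λ·(0 - 46) - 42 ≡ 40. → (46, 40)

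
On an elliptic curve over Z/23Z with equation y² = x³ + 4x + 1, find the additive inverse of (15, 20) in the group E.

(15, 3)

-(15, 20) = (15, -20 mod 23) = (15, 3).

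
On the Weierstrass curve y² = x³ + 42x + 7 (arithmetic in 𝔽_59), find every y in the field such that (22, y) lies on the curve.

x³ + 42x + 7 = 11579 ≡ 15 (mod 59).
Square roots of 15 mod 59: 29 and 30 (since 29² = 841 ≡ 15).

29, 30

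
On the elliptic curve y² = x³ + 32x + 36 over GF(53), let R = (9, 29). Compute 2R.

(39, 17)

tangent at (9, 29): λ = (3·9² + 32)/(2·29) ≡ 10/5. 5⁻¹ ≡ 32 (mod 53), so λ ≡ 10·32 ≡ 2.
  x = λ² - 9 - 9 = 4 - 18 ≡ 39; y = λ·(9 - 39) - 29 ≡ 17. → (39, 17)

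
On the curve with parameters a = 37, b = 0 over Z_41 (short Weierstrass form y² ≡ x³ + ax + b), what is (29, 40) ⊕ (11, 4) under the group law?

(29, 40) + (11, 4). λ = (4 - 40)/(11 - 29) ≡ 5/23 mod 41. 23⁻¹ ≡ 25 (mod 41) since 23·25 = 575 ≡ 1, so λ ≡ 2.
  x = λ² - 29 - 11 = 4 - 40 ≡ 5; y = λ·(29 - 5) - 40 ≡ 8. → (5, 8)

(5, 8)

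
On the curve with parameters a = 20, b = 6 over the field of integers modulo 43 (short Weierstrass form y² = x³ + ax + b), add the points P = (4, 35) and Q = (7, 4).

(5, 4)

(4, 35) + (7, 4). λ = (4 - 35)/(7 - 4) ≡ 12/3 mod 43. 3⁻¹ ≡ 29 (mod 43), so λ ≡ 4.
  x = λ² - 4 - 7 = 16 - 11 ≡ 5; y = λ·(4 - 5) - 35 ≡ 4. → (5, 4)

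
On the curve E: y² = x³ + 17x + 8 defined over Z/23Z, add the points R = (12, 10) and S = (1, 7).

(0, 10)

(12, 10) + (1, 7). λ = (7 - 10)/(1 - 12) ≡ 20/12 mod 23. 12⁻¹ ≡ 2 (mod 23), so λ ≡ 17.
  x = λ² - 12 - 1 = 289 - 13 ≡ 0; y = λ·(12 - 0) - 10 ≡ 10. → (0, 10)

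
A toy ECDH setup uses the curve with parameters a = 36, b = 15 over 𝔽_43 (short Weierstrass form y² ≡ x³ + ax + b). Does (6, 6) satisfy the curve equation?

y² = 6² ≡ 36; x³ + 36x + 15 = 447 ≡ 17 (mod 43). 36 ≠ 17.

no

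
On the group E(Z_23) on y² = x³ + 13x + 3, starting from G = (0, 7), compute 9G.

Repeated addition: build up to 9G.
2G: tangent at (0, 7): λ = (3·0² + 13)/(2·7) ≡ 13/14. 14⁻¹ ≡ 5 (mod 23), so λ ≡ 13·5 ≡ 19.
  x = λ² - 0 - 0 = 361 - 0 ≡ 16; y = λ·(0 - 16) - 7 ≡ 11. → (16, 11)
3G: (16, 11) + (0, 7). λ = (7 - 11)/(0 - 16) ≡ 19/7 mod 23. 7⁻¹ ≡ 10 (mod 23), so λ ≡ 6.
  x = λ² - 16 - 0 = 36 - 16 ≡ 20; y = λ·(16 - 20) - 11 ≡ 11. → (20, 11)
4G: (20, 11) + (0, 7). λ = (7 - 11)/(0 - 20) ≡ 19/3 mod 23. 3⁻¹ ≡ 8 (mod 23) since 3·8 = 24 ≡ 1, so λ ≡ 14.
  x = λ² - 20 - 0 = 196 - 20 ≡ 15; y = λ·(20 - 15) - 11 ≡ 13. → (15, 13)
5G: (15, 13) + (0, 7). λ = (7 - 13)/(0 - 15) ≡ 17/8 mod 23. 8⁻¹ ≡ 3 (mod 23), so λ ≡ 5.
  x = λ² - 15 - 0 = 25 - 15 ≡ 10; y = λ·(15 - 10) - 13 ≡ 12. → (10, 12)
6G: (10, 12) + (0, 7). λ = (7 - 12)/(0 - 10) ≡ 18/13 mod 23. 13⁻¹ ≡ 16 (mod 23), so λ ≡ 12.
  x = λ² - 10 - 0 = 144 - 10 ≡ 19; y = λ·(10 - 19) - 12 ≡ 18. → (19, 18)
7G: (19, 18) + (0, 7). λ = (7 - 18)/(0 - 19) ≡ 12/4 mod 23. 4⁻¹ ≡ 6 (mod 23), so λ ≡ 3.
  x = λ² - 19 - 0 = 9 - 19 ≡ 13; y = λ·(19 - 13) - 18 ≡ 0. → (13, 0)
8G: (13, 0) + (0, 7). λ = (7 - 0)/(0 - 13) ≡ 7/10 mod 23. 10⁻¹ ≡ 7 (mod 23), so λ ≡ 3.
  x = λ² - 13 - 0 = 9 - 13 ≡ 19; y = λ·(13 - 19) - 0 ≡ 5. → (19, 5)
9G: (19, 5) + (0, 7). λ = (7 - 5)/(0 - 19) ≡ 2/4 mod 23. 4⁻¹ ≡ 6 (mod 23), so λ ≡ 12.
  x = λ² - 19 - 0 = 144 - 19 ≡ 10; y = λ·(19 - 10) - 5 ≡ 11. → (10, 11)

(10, 11)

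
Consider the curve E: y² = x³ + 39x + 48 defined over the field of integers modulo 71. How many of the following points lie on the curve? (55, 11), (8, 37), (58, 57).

1

(55, 11): 11² ≡ 50, rhs ≡ 14 → off.
(8, 37): 37² ≡ 20, rhs ≡ 20 → on.
(58, 57): 57² ≡ 54, rhs ≡ 42 → off.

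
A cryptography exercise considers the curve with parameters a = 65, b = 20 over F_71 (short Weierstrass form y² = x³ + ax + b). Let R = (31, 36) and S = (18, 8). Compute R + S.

(31, 36) + (18, 8). λ = (8 - 36)/(18 - 31) ≡ 43/58 mod 71. 58⁻¹ ≡ 60 (mod 71), so λ ≡ 24.
  x = λ² - 31 - 18 = 576 - 49 ≡ 30; y = λ·(31 - 30) - 36 ≡ 59. → (30, 59)

(30, 59)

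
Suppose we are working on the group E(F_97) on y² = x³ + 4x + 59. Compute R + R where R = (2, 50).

tangent at (2, 50): λ = (3·2² + 4)/(2·50) ≡ 16/3. 3⁻¹ ≡ 65 (mod 97) since 3·65 = 195 ≡ 1, so λ ≡ 16·65 ≡ 70.
  x = λ² - 2 - 2 = 4900 - 4 ≡ 46; y = λ·(2 - 46) - 50 ≡ 71. → (46, 71)

(46, 71)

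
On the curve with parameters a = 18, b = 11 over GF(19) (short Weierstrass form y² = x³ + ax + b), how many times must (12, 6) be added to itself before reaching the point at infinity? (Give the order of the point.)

2P: tangent at (12, 6): λ = (3·12² + 18)/(2·6) ≡ 13/12. 12⁻¹ ≡ 8 (mod 19) since 12·8 = 96 ≡ 1, so λ ≡ 13·8 ≡ 9.
  x = λ² - 12 - 12 = 81 - 24 ≡ 0; y = λ·(12 - 0) - 6 ≡ 7. → (0, 7)
3P: (0, 7) + (12, 6). λ = (6 - 7)/(12 - 0) ≡ 18/12 mod 19. 12⁻¹ ≡ 8 (mod 19), so λ ≡ 11.
  x = λ² - 0 - 12 = 121 - 12 ≡ 14; y = λ·(0 - 14) - 7 ≡ 10. → (14, 10)
4P: (14, 10) + (12, 6). λ = (6 - 10)/(12 - 14) ≡ 15/17 mod 19. 17⁻¹ ≡ 9 (mod 19), so λ ≡ 2.
  x = λ² - 14 - 12 = 4 - 26 ≡ 16; y = λ·(14 - 16) - 10 ≡ 5. → (16, 5)
5P: (16, 5) + (12, 6). λ = (6 - 5)/(12 - 16) ≡ 1/15 mod 19. 15⁻¹ ≡ 14 (mod 19), so λ ≡ 14.
  x = λ² - 16 - 12 = 196 - 28 ≡ 16; y = λ·(16 - 16) - 5 ≡ 14. → (16, 14)
6P: (16, 14) + (12, 6). λ = (6 - 14)/(12 - 16) ≡ 11/15 mod 19. 15⁻¹ ≡ 14 (mod 19), so λ ≡ 2.
  x = λ² - 16 - 12 = 4 - 28 ≡ 14; y = λ·(16 - 14) - 14 ≡ 9. → (14, 9)
7P: (14, 9) + (12, 6). λ = (6 - 9)/(12 - 14) ≡ 16/17 mod 19. 17⁻¹ ≡ 9 (mod 19) since 17·9 = 153 ≡ 1, so λ ≡ 11.
  x = λ² - 14 - 12 = 121 - 26 ≡ 0; y = λ·(14 - 0) - 9 ≡ 12. → (0, 12)
8P: (0, 12) + (12, 6). λ = (6 - 12)/(12 - 0) ≡ 13/12 mod 19. 12⁻¹ ≡ 8 (mod 19) since 12·8 = 96 ≡ 1, so λ ≡ 9.
  x = λ² - 0 - 12 = 81 - 12 ≡ 12; y = λ·(0 - 12) - 12 ≡ 13. → (12, 13)
9P: (12, 13) + (12, 6): same x and y₁ ≡ -y₂, so the sum is the point at infinity.
9P = the point at infinity, so the order is 9.

9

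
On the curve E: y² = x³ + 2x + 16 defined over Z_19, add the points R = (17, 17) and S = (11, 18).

(0, 15)

(17, 17) + (11, 18). λ = (18 - 17)/(11 - 17) ≡ 1/13 mod 19. 13⁻¹ ≡ 3 (mod 19) since 13·3 = 39 ≡ 1, so λ ≡ 3.
  x = λ² - 17 - 11 = 9 - 28 ≡ 0; y = λ·(17 - 0) - 17 ≡ 15. → (0, 15)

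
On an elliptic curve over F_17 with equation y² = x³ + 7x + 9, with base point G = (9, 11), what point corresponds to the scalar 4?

Double-and-add on 4 = (100)₂. Start with G = (9, 11) for the leading 1-bit.
double: tangent at (9, 11): λ = (3·9² + 7)/(2·11) ≡ 12/5. 5⁻¹ ≡ 7 (mod 17), so λ ≡ 12·7 ≡ 16.
  x = λ² - 9 - 9 = 256 - 18 ≡ 0; y = λ·(9 - 0) - 11 ≡ 14. → (0, 14)
double: tangent at (0, 14): λ = (3·0² + 7)/(2·14) ≡ 7/11. 11⁻¹ ≡ 14 (mod 17), so λ ≡ 7·14 ≡ 13.
  x = λ² - 0 - 0 = 169 - 0 ≡ 16; y = λ·(0 - 16) - 14 ≡ 16. → (16, 16)

(16, 16)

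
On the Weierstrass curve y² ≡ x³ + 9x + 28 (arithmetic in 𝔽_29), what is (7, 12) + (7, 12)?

tangent at (7, 12): λ = (3·7² + 9)/(2·12) ≡ 11/24. 24⁻¹ ≡ 23 (mod 29) since 24·23 = 552 ≡ 1, so λ ≡ 11·23 ≡ 21.
  x = λ² - 7 - 7 = 441 - 14 ≡ 21; y = λ·(7 - 21) - 12 ≡ 13. → (21, 13)

(21, 13)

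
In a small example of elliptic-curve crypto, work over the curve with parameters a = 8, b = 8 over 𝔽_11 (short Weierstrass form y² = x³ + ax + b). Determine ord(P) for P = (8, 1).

4

2P: tangent at (8, 1): λ = (3·8² + 8)/(2·1) ≡ 2/2. 2⁻¹ ≡ 6 (mod 11), so λ ≡ 2·6 ≡ 1.
  x = λ² - 8 - 8 = 1 - 16 ≡ 7; y = λ·(8 - 7) - 1 ≡ 0. → (7, 0)
3P: (7, 0) + (8, 1). λ = (1 - 0)/(8 - 7) ≡ 1/1 mod 11. 1⁻¹ ≡ 1 (mod 11), so λ ≡ 1.
  x = λ² - 7 - 8 = 1 - 15 ≡ 8; y = λ·(7 - 8) - 0 ≡ 10. → (8, 10)
4P: (8, 10) + (8, 1): same x and y₁ ≡ -y₂, so the sum is O.
4P = O, so the order is 4.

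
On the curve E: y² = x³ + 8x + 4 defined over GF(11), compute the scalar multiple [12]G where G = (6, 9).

Repeated addition: build up to 12G.
2G: tangent at (6, 9): λ = (3·6² + 8)/(2·9) ≡ 6/7. 7⁻¹ ≡ 8 (mod 11) since 7·8 = 56 ≡ 1, so λ ≡ 6·8 ≡ 4.
  x = λ² - 6 - 6 = 16 - 12 ≡ 4; y = λ·(6 - 4) - 9 ≡ 10. → (4, 10)
3G: (4, 10) + (6, 9). λ = (9 - 10)/(6 - 4) ≡ 10/2 mod 11. 2⁻¹ ≡ 6 (mod 11), so λ ≡ 5.
  x = λ² - 4 - 6 = 25 - 10 ≡ 4; y = λ·(4 - 4) - 10 ≡ 1. → (4, 1)
4G: (4, 1) + (6, 9). λ = (9 - 1)/(6 - 4) ≡ 8/2 mod 11. 2⁻¹ ≡ 6 (mod 11) since 2·6 = 12 ≡ 1, so λ ≡ 4.
  x = λ² - 4 - 6 = 16 - 10 ≡ 6; y = λ·(4 - 6) - 1 ≡ 2. → (6, 2)
5G: (6, 2) + (6, 9): same x and y₁ ≡ -y₂, so the sum is ∞.
6G: ∞ + (6, 9) = (6, 9) (identity).
7G: tangent at (6, 9): λ = (3·6² + 8)/(2·9) ≡ 6/7. 7⁻¹ ≡ 8 (mod 11), so λ ≡ 6·8 ≡ 4.
  x = λ² - 6 - 6 = 16 - 12 ≡ 4; y = λ·(6 - 4) - 9 ≡ 10. → (4, 10)
8G: (4, 10) + (6, 9). λ = (9 - 10)/(6 - 4) ≡ 10/2 mod 11. 2⁻¹ ≡ 6 (mod 11), so λ ≡ 5.
  x = λ² - 4 - 6 = 25 - 10 ≡ 4; y = λ·(4 - 4) - 10 ≡ 1. → (4, 1)
9G: (4, 1) + (6, 9). λ = (9 - 1)/(6 - 4) ≡ 8/2 mod 11. 2⁻¹ ≡ 6 (mod 11), so λ ≡ 4.
  x = λ² - 4 - 6 = 16 - 10 ≡ 6; y = λ·(4 - 6) - 1 ≡ 2. → (6, 2)
10G: (6, 2) + (6, 9): same x and y₁ ≡ -y₂, so the sum is ∞.
11G: ∞ + (6, 9) = (6, 9) (identity).
12G: tangent at (6, 9): λ = (3·6² + 8)/(2·9) ≡ 6/7. 7⁻¹ ≡ 8 (mod 11) since 7·8 = 56 ≡ 1, so λ ≡ 6·8 ≡ 4.
  x = λ² - 6 - 6 = 16 - 12 ≡ 4; y = λ·(6 - 4) - 9 ≡ 10. → (4, 10)

(4, 10)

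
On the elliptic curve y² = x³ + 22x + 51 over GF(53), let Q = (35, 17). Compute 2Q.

(35, 36)

tangent at (35, 17): λ = (3·35² + 22)/(2·17) ≡ 40/34. 34⁻¹ ≡ 39 (mod 53) since 34·39 = 1326 ≡ 1, so λ ≡ 40·39 ≡ 23.
  x = λ² - 35 - 35 = 529 - 70 ≡ 35; y = λ·(35 - 35) - 17 ≡ 36. → (35, 36)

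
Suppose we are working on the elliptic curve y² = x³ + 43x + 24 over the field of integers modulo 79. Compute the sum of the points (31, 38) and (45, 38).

(3, 41)

(31, 38) + (45, 38). λ = (38 - 38)/(45 - 31) ≡ 0/14 mod 79. 14⁻¹ ≡ 17 (mod 79) since 14·17 = 238 ≡ 1, so λ ≡ 0.
  x = λ² - 31 - 45 = 0 - 76 ≡ 3; y = λ·(31 - 3) - 38 ≡ 41. → (3, 41)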